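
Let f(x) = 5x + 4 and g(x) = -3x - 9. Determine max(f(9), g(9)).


f(9) = 49
g(9) = -36
max = 49

49


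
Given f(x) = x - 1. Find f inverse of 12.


13


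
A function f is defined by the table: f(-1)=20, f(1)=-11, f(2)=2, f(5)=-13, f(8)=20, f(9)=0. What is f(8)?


Reading from the table at x = 8

20


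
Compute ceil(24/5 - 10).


24/5 = 4.8
4.8 - 10 = -5.2
ceil(-5.2) = -5

-5


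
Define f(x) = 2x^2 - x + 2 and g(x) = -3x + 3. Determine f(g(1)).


2


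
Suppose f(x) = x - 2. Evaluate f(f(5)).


1


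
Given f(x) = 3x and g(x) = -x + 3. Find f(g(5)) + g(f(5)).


f(g(5)) = -6
g(f(5)) = -12
Sum = -18

-18


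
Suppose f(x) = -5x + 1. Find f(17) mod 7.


f(17) = -84
-84 mod 7 = 0

0


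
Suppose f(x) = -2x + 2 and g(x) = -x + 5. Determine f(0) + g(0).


f(0) = 2
g(0) = 5
Sum = 7

7


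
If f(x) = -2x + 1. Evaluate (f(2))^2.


f(2) = -3
(-3)^2 = 9

9


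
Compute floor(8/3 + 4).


8/3 = 2.6667
2.6667 + 4 = 6.6667
floor(6.6667) = 6

6


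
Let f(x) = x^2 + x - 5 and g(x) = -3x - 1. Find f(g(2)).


g(2) = -7
f(-7) = 1*(-7)^2 + 1*(-7) - 5 = 37

37


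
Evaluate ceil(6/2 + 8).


6/2 = 3
3 + 8 = 11
ceil(11) = 11

11


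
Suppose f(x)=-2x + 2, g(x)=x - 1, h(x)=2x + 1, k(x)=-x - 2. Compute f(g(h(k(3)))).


k(3) = -5
h(-5) = -9
g(-9) = -10
f(-10) = 22

22


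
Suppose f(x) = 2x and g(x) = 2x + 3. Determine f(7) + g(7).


f(7) = 14
g(7) = 17
Sum = 31

31


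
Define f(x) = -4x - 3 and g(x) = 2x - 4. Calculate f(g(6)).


g(6) = 8
f(8) = -35

-35


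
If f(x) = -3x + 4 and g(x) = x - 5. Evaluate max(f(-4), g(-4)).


f(-4) = 16
g(-4) = -9
max = 16

16


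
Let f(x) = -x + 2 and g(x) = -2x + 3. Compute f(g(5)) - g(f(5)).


f(g(5)) = 9
g(f(5)) = 9
Difference = 0

0


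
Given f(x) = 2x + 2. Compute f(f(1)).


f(1) = 4
f(4) = 10

10


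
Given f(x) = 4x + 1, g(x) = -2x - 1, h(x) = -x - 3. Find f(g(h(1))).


h(1) = -4
g(-4) = 7
f(7) = 29

29


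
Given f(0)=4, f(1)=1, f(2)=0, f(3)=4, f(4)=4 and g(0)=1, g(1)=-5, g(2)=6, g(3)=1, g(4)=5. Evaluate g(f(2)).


f(2) = 0
g(0) = 1

1


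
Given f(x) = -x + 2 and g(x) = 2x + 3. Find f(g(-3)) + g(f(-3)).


18


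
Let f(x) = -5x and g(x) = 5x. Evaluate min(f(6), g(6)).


f(6) = -30
g(6) = 30
min = -30

-30


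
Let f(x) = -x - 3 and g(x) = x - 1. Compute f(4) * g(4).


f(4) = -7
g(4) = 3
Product = -21

-21


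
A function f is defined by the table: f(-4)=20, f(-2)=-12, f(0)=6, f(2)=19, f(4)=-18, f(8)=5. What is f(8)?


Reading from the table at x = 8

5


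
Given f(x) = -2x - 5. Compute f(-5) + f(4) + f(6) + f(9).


f(-5) = 5
f(4) = -13
f(6) = -17
f(9) = -23
Sum = -48

-48


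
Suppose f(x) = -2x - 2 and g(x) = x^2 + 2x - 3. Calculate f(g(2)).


g(2) = 5
f(5) = -12

-12


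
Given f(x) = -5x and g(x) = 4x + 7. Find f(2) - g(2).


f(2) = -10
g(2) = 15
Difference = -25

-25


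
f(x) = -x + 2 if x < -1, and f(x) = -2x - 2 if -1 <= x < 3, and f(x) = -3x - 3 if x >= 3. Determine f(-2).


4


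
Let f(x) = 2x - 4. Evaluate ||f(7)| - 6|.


f(7) = 10
|10| = 10
|10 - 6| = 4

4


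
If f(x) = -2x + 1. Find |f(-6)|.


f(-6) = 13
|13| = 13

13


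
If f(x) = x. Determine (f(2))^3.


8


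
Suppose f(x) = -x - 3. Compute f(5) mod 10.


f(5) = -8
-8 mod 10 = 2

2


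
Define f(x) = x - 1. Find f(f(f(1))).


f(1) = 0
f(0) = -1
f(-1) = -2

-2


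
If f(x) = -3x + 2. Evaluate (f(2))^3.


-64


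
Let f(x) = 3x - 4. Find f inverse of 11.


Solve 3x - 4 = 11
x = (11 + 4) / 3 = 5

5


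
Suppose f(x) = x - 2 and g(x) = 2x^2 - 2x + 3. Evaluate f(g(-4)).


g(-4) = 43
f(43) = 41

41


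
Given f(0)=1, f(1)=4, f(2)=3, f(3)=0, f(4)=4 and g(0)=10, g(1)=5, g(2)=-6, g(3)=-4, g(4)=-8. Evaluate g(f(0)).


5


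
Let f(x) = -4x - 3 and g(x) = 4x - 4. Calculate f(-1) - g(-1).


f(-1) = 1
g(-1) = -8
Difference = 9

9


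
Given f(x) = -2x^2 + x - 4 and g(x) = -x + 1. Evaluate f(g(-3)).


g(-3) = 4
f(4) = (-2)*(4)^2 + 1*(4) - 4 = -32

-32


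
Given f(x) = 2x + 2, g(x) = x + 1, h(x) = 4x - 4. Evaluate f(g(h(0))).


h(0) = -4
g(-4) = -3
f(-3) = -4

-4


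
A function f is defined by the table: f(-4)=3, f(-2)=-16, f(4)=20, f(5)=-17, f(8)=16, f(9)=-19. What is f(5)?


-17


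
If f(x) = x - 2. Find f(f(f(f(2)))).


f(2) = 0
f(0) = -2
f(-2) = -4
f(-4) = -6

-6


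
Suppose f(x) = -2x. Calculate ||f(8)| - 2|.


f(8) = -16
|-16| = 16
|16 - 2| = 14

14


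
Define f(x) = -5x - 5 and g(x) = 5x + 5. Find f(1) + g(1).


f(1) = -10
g(1) = 10
Sum = 0

0


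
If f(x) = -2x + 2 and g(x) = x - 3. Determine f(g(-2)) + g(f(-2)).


f(g(-2)) = 12
g(f(-2)) = 3
Sum = 15

15


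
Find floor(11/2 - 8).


11/2 = 5.5
5.5 - 8 = -2.5
floor(-2.5) = -3

-3


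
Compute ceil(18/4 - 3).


2


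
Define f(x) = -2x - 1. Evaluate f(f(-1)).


f(-1) = 1
f(1) = -3

-3


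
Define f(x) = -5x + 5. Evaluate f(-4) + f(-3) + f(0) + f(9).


f(-4) = 25
f(-3) = 20
f(0) = 5
f(9) = -40
Sum = 10

10


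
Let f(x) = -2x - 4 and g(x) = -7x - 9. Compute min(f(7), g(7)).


-58


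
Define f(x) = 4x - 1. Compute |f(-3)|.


13


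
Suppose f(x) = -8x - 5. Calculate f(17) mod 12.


f(17) = -141
-141 mod 12 = 3

3


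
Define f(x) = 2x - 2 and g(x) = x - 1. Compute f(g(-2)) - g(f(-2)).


f(g(-2)) = -8
g(f(-2)) = -7
Difference = -1

-1


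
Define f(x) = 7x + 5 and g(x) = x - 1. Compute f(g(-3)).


-23


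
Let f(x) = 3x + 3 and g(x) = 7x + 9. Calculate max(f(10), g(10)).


f(10) = 33
g(10) = 79
max = 79

79


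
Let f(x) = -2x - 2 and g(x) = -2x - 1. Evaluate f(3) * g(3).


f(3) = -8
g(3) = -7
Product = 56

56


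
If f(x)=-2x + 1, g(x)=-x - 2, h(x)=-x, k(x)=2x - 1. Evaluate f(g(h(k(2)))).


-1


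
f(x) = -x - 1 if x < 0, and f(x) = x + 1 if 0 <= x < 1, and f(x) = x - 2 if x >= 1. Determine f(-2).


-2 satisfies x < 0
f(-2) = 1

1


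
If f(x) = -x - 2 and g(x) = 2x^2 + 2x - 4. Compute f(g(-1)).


g(-1) = -4
f(-4) = 2

2


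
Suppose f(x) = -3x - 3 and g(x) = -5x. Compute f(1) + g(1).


f(1) = -6
g(1) = -5
Sum = -11

-11


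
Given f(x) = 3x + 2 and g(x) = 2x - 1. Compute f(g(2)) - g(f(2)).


f(g(2)) = 11
g(f(2)) = 15
Difference = -4

-4


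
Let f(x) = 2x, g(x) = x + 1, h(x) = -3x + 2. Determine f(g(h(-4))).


h(-4) = 14
g(14) = 15
f(15) = 30

30


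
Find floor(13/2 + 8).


13/2 = 6.5
6.5 + 8 = 14.5
floor(14.5) = 14

14


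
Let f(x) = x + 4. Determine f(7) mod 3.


2


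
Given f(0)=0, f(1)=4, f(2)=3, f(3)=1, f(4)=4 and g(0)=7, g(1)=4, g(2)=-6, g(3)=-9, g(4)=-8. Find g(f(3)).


f(3) = 1
g(1) = 4

4


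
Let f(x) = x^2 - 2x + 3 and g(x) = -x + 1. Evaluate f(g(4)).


g(4) = -3
f(-3) = 1*(-3)^2 - 2*(-3) + 3 = 18

18


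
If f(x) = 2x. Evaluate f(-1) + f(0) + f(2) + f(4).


f(-1) = -2
f(0) = 0
f(2) = 4
f(4) = 8
Sum = 10

10


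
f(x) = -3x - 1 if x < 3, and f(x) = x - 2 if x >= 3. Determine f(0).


0 satisfies x < 3
f(0) = -1

-1


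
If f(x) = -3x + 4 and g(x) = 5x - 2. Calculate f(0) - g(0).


f(0) = 4
g(0) = -2
Difference = 6

6


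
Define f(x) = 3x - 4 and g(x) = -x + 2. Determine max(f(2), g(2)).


f(2) = 2
g(2) = 0
max = 2

2


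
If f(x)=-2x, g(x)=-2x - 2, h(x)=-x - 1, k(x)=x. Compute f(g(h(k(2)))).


k(2) = 2
h(2) = -3
g(-3) = 4
f(4) = -8

-8


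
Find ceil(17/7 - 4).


17/7 = 2.4286
2.4286 - 4 = -1.5714
ceil(-1.5714) = -1

-1


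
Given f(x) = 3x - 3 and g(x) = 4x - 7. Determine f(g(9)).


g(9) = 29
f(29) = 84

84


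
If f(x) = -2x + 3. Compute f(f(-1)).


f(-1) = 5
f(5) = -7

-7


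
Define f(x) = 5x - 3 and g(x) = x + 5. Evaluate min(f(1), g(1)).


f(1) = 2
g(1) = 6
min = 2

2


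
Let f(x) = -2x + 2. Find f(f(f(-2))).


f(-2) = 6
f(6) = -10
f(-10) = 22

22


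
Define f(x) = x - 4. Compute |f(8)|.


f(8) = 4
|4| = 4

4


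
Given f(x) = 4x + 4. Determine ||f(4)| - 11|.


f(4) = 20
|20| = 20
|20 - 11| = 9

9


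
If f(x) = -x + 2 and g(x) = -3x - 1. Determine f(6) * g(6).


f(6) = -4
g(6) = -19
Product = 76

76


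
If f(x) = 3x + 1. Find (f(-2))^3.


f(-2) = -5
(-5)^3 = -125

-125


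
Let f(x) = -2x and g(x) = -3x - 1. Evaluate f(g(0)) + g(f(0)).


1


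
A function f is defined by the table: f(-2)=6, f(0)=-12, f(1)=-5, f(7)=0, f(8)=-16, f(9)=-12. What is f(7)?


Reading from the table at x = 7

0


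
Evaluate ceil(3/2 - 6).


3/2 = 1.5
1.5 - 6 = -4.5
ceil(-4.5) = -4

-4


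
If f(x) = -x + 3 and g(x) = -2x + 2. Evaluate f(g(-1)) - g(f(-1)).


5


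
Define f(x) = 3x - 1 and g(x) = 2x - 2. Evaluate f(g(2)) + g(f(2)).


f(g(2)) = 5
g(f(2)) = 8
Sum = 13

13


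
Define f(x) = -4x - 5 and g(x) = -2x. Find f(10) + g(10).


-65


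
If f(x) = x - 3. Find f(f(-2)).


-8


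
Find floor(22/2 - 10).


22/2 = 11
11 - 10 = 1
floor(1) = 1

1


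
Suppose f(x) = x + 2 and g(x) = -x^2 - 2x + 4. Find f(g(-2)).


g(-2) = 4
f(4) = 6

6


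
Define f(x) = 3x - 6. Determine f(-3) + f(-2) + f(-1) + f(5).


-27


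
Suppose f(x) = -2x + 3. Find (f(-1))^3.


f(-1) = 5
(5)^3 = 125

125


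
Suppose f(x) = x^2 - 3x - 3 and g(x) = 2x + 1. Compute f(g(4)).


51


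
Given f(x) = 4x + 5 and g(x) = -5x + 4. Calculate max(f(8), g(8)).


f(8) = 37
g(8) = -36
max = 37

37


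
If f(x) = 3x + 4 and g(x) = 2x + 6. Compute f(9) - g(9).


f(9) = 31
g(9) = 24
Difference = 7

7


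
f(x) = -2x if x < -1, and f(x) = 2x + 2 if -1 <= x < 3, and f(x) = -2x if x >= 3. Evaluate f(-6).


-6 satisfies x < -1
f(-6) = 12

12


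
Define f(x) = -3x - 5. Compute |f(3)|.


f(3) = -14
|-14| = 14

14


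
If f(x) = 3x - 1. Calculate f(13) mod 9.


f(13) = 38
38 mod 9 = 2

2


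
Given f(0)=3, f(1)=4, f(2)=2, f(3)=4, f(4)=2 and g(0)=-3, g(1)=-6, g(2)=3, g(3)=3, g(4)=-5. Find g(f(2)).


3


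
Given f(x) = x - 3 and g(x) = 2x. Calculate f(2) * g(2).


f(2) = -1
g(2) = 4
Product = -4

-4


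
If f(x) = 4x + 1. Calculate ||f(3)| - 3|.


f(3) = 13
|13| = 13
|13 - 3| = 10

10


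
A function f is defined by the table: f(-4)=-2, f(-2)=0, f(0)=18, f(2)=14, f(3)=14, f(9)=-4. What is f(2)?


Reading from the table at x = 2

14


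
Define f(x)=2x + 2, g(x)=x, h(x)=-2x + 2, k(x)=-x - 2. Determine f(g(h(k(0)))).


k(0) = -2
h(-2) = 6
g(6) = 6
f(6) = 14

14


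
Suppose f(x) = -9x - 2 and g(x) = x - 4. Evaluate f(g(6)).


g(6) = 2
f(2) = -20

-20


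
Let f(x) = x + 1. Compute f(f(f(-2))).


f(-2) = -1
f(-1) = 0
f(0) = 1

1


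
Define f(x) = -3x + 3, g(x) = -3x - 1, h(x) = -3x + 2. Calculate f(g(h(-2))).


h(-2) = 8
g(8) = -25
f(-25) = 78

78


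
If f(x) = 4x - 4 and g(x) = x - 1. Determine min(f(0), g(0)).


-4


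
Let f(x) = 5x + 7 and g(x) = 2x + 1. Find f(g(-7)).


g(-7) = -13
f(-13) = -58

-58


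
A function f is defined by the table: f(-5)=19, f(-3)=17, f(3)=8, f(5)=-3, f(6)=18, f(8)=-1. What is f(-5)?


Reading from the table at x = -5

19


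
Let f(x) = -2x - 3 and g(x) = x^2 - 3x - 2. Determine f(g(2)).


g(2) = -4
f(-4) = 5

5


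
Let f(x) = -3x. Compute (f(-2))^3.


f(-2) = 6
(6)^3 = 216

216


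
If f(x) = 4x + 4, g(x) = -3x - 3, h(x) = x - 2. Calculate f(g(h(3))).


h(3) = 1
g(1) = -6
f(-6) = -20

-20


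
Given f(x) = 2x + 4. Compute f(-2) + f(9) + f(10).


f(-2) = 0
f(9) = 22
f(10) = 24
Sum = 46

46


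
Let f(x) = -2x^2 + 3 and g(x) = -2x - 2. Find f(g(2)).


g(2) = -6
f(-6) = (-2)*(-6)^2 + 3 = -69

-69


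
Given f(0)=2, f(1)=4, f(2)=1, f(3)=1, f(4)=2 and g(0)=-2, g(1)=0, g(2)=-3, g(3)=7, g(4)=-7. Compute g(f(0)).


f(0) = 2
g(2) = -3

-3


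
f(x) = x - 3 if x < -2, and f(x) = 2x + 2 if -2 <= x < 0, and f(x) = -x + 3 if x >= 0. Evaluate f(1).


1 satisfies x >= 0
f(1) = 2

2


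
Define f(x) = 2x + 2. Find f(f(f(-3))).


-10


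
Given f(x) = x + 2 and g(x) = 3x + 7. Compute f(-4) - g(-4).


f(-4) = -2
g(-4) = -5
Difference = 3

3


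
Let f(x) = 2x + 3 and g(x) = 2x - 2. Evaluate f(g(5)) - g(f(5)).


f(g(5)) = 19
g(f(5)) = 24
Difference = -5

-5


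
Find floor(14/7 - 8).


14/7 = 2
2 - 8 = -6
floor(-6) = -6

-6


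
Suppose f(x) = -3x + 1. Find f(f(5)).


f(5) = -14
f(-14) = 43

43


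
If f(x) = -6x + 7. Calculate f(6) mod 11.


f(6) = -29
-29 mod 11 = 4

4


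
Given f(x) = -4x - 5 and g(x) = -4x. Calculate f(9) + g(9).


f(9) = -41
g(9) = -36
Sum = -77

-77


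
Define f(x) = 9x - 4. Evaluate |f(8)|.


68


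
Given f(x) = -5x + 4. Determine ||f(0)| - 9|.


5


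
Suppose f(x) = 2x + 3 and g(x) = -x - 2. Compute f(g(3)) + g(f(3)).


-18


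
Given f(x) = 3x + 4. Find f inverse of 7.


Solve 3x + 4 = 7
x = (7 - 4) / 3 = 1

1


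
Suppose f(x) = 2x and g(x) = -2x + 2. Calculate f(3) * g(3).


-24


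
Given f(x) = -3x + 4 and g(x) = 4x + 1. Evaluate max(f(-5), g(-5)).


19


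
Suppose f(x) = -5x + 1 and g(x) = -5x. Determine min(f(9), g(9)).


f(9) = -44
g(9) = -45
min = -45

-45


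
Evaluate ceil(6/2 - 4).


6/2 = 3
3 - 4 = -1
ceil(-1) = -1

-1


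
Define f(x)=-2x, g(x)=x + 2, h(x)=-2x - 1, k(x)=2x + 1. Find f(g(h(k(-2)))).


k(-2) = -3
h(-3) = 5
g(5) = 7
f(7) = -14

-14


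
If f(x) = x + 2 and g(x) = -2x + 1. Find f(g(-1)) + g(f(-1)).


f(g(-1)) = 5
g(f(-1)) = -1
Sum = 4

4


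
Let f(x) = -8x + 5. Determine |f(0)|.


f(0) = 5
|5| = 5

5


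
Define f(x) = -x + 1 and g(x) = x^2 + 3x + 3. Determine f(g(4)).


g(4) = 31
f(31) = -30

-30


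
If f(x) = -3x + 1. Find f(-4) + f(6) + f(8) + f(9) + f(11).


f(-4) = 13
f(6) = -17
f(8) = -23
f(9) = -26
f(11) = -32
Sum = -85

-85


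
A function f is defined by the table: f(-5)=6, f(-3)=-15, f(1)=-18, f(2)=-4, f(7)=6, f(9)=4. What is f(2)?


Reading from the table at x = 2

-4


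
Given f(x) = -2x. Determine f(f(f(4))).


f(4) = -8
f(-8) = 16
f(16) = -32

-32


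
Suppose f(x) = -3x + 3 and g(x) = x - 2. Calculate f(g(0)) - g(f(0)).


f(g(0)) = 9
g(f(0)) = 1
Difference = 8

8


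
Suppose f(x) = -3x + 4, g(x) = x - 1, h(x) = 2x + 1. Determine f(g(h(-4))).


28


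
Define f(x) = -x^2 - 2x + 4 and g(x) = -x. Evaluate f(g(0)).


g(0) = 0
f(0) = (-1)*(0)^2 - 2*(0) + 4 = 4

4


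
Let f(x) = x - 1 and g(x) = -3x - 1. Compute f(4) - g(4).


f(4) = 3
g(4) = -13
Difference = 16

16


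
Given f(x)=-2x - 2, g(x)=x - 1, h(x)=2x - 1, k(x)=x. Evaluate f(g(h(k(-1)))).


k(-1) = -1
h(-1) = -3
g(-3) = -4
f(-4) = 6

6


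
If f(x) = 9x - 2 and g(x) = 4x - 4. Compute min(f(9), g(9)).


f(9) = 79
g(9) = 32
min = 32

32


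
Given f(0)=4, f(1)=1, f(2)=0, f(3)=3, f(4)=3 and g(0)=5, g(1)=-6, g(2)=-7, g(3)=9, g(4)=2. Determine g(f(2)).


f(2) = 0
g(0) = 5

5


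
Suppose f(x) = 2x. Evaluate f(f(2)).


f(2) = 4
f(4) = 8

8


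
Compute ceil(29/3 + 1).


11


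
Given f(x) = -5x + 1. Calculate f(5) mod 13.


f(5) = -24
-24 mod 13 = 2

2


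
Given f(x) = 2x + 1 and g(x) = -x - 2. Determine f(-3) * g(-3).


-5


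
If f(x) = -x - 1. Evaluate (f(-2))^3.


f(-2) = 1
(1)^3 = 1

1


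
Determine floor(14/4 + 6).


14/4 = 3.5
3.5 + 6 = 9.5
floor(9.5) = 9

9


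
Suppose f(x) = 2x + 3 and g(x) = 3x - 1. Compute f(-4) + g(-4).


f(-4) = -5
g(-4) = -13
Sum = -18

-18


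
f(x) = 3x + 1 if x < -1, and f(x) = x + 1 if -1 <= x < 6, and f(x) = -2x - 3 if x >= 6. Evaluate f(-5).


-5 satisfies x < -1
f(-5) = -14

-14


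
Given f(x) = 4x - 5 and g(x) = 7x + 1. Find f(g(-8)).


-225


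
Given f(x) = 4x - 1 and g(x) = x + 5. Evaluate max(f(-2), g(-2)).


f(-2) = -9
g(-2) = 3
max = 3

3


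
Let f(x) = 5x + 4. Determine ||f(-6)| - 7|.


19


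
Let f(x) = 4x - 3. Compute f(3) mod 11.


9


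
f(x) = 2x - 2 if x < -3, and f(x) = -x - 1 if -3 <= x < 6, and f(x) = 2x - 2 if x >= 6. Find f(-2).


-2 satisfies -3 <= x < 6
f(-2) = 1

1


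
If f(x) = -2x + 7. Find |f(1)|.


f(1) = 5
|5| = 5

5


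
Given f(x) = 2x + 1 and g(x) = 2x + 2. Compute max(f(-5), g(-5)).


-8


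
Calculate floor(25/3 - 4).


25/3 = 8.3333
8.3333 - 4 = 4.3333
floor(4.3333) = 4

4


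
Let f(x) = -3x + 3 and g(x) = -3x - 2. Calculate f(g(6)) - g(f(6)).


f(g(6)) = 63
g(f(6)) = 43
Difference = 20

20


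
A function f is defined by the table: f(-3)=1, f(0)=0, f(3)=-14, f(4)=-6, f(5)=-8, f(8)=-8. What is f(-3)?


Reading from the table at x = -3

1


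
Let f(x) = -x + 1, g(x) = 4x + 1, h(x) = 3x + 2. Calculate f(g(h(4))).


h(4) = 14
g(14) = 57
f(57) = -56

-56


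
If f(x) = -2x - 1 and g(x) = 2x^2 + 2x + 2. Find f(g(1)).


g(1) = 6
f(6) = -13

-13


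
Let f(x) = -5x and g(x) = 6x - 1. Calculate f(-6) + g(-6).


f(-6) = 30
g(-6) = -37
Sum = -7

-7


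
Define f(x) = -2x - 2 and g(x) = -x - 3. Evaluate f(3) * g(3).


f(3) = -8
g(3) = -6
Product = 48

48


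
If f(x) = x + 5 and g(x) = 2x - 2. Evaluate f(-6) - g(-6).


f(-6) = -1
g(-6) = -14
Difference = 13

13


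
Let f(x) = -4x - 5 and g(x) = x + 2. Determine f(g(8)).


-45


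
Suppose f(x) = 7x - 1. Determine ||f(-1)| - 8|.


f(-1) = -8
|-8| = 8
|8 - 8| = 0

0


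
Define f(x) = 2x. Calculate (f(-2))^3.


-64


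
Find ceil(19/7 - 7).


-4


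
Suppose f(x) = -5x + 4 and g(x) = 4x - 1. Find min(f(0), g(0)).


f(0) = 4
g(0) = -1
min = -1

-1


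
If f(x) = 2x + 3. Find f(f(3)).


f(3) = 9
f(9) = 21

21


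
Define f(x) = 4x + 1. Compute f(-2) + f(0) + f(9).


f(-2) = -7
f(0) = 1
f(9) = 37
Sum = 31

31


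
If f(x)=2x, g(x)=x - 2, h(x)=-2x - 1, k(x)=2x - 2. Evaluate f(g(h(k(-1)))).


10


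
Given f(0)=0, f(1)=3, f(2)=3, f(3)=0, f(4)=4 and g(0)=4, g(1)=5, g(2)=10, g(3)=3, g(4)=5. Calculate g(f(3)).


f(3) = 0
g(0) = 4

4


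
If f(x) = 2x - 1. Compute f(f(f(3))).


f(3) = 5
f(5) = 9
f(9) = 17

17


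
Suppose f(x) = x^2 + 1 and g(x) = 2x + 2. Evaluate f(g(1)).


g(1) = 4
f(4) = 1*(4)^2 + 1 = 17

17


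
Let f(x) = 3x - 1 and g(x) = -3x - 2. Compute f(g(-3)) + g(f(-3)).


48


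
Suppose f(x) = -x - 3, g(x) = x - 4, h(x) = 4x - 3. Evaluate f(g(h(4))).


-12


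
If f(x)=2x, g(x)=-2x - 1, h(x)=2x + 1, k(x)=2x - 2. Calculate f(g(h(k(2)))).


k(2) = 2
h(2) = 5
g(5) = -11
f(-11) = -22

-22


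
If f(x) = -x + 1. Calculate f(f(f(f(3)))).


3


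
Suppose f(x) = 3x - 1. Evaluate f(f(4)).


f(4) = 11
f(11) = 32

32


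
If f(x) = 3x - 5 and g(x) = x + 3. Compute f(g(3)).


13


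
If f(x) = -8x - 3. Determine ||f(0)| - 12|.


f(0) = -3
|-3| = 3
|3 - 12| = 9

9


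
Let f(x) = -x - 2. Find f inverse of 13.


-15


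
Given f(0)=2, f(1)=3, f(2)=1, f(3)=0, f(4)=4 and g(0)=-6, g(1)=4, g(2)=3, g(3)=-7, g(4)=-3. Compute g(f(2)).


f(2) = 1
g(1) = 4

4


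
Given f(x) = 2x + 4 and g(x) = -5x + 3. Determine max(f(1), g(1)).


f(1) = 6
g(1) = -2
max = 6

6


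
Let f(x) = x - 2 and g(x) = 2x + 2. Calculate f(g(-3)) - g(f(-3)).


2


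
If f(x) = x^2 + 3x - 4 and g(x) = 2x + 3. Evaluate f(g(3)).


104


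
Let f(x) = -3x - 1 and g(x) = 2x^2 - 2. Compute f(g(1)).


g(1) = 0
f(0) = -1

-1


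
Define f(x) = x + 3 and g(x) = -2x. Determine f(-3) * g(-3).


f(-3) = 0
g(-3) = 6
Product = 0

0


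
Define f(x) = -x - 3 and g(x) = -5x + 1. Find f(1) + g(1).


-8


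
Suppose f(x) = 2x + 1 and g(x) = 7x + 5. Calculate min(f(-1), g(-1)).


-2


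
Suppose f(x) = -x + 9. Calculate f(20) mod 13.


f(20) = -11
-11 mod 13 = 2

2


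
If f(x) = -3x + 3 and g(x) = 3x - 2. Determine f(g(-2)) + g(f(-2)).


f(g(-2)) = 27
g(f(-2)) = 25
Sum = 52

52


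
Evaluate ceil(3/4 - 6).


3/4 = 0.75
0.75 - 6 = -5.25
ceil(-5.25) = -5

-5


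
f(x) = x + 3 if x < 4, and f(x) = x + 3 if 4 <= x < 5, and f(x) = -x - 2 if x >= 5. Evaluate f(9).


9 satisfies x >= 5
f(9) = -11

-11


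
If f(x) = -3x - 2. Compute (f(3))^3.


-1331


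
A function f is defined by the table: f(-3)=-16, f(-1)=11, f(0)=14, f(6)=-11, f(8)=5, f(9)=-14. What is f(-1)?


Reading from the table at x = -1

11


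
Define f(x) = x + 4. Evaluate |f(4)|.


f(4) = 8
|8| = 8

8


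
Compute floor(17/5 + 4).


17/5 = 3.4
3.4 + 4 = 7.4
floor(7.4) = 7

7


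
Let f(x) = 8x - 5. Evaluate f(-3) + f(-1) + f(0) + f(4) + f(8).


f(-3) = -29
f(-1) = -13
f(0) = -5
f(4) = 27
f(8) = 59
Sum = 39

39


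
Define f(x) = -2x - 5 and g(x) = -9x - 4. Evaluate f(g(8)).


g(8) = -76
f(-76) = 147

147


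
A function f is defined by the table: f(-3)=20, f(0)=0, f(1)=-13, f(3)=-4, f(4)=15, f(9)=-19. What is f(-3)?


Reading from the table at x = -3

20


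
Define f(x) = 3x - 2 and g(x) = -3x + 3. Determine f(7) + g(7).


f(7) = 19
g(7) = -18
Sum = 1

1


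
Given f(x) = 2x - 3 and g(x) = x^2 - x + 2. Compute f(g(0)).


g(0) = 2
f(2) = 1

1


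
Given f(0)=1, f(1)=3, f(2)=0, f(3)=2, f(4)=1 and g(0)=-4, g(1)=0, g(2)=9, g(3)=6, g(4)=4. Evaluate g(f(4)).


0


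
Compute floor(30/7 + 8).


12


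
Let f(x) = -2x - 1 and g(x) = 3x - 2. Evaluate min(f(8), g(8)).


f(8) = -17
g(8) = 22
min = -17

-17


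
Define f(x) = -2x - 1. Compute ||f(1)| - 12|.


f(1) = -3
|-3| = 3
|3 - 12| = 9

9


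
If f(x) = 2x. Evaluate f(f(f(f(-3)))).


-48


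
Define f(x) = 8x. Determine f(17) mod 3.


f(17) = 136
136 mod 3 = 1

1


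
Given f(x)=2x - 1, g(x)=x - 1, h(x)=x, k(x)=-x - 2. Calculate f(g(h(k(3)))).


-13


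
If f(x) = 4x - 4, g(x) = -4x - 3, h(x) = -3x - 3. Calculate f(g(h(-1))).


h(-1) = 0
g(0) = -3
f(-3) = -16

-16


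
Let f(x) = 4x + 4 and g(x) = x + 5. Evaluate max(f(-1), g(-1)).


f(-1) = 0
g(-1) = 4
max = 4

4


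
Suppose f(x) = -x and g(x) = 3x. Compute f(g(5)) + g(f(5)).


f(g(5)) = -15
g(f(5)) = -15
Sum = -30

-30


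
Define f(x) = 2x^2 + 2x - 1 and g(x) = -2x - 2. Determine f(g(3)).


111


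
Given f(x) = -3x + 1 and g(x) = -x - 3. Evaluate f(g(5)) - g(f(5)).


f(g(5)) = 25
g(f(5)) = 11
Difference = 14

14


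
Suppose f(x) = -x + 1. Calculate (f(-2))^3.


f(-2) = 3
(3)^3 = 27

27


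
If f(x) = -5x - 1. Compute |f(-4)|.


f(-4) = 19
|19| = 19

19


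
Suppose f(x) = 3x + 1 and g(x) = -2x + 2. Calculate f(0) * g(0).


f(0) = 1
g(0) = 2
Product = 2

2


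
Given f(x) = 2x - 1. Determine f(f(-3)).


f(-3) = -7
f(-7) = -15

-15


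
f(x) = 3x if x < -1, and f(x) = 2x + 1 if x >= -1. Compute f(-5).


-5 satisfies x < -1
f(-5) = -15

-15


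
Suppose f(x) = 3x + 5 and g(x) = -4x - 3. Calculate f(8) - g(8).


f(8) = 29
g(8) = -35
Difference = 64

64


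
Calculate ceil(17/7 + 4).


17/7 = 2.4286
2.4286 + 4 = 6.4286
ceil(6.4286) = 7

7


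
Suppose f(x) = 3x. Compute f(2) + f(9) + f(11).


f(2) = 6
f(9) = 27
f(11) = 33
Sum = 66

66


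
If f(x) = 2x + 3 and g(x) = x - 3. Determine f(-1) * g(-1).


-4


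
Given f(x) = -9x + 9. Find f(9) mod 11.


f(9) = -72
-72 mod 11 = 5

5


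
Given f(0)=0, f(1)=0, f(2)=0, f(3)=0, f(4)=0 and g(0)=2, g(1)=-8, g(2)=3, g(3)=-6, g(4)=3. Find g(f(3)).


f(3) = 0
g(0) = 2

2


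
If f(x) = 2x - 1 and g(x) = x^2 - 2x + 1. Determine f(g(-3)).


g(-3) = 16
f(16) = 31

31


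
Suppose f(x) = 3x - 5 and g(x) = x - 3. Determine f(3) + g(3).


f(3) = 4
g(3) = 0
Sum = 4

4


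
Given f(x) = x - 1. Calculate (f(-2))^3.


f(-2) = -3
(-3)^3 = -27

-27


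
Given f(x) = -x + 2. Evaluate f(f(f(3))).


f(3) = -1
f(-1) = 3
f(3) = -1

-1


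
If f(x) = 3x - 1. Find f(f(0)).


f(0) = -1
f(-1) = -4

-4


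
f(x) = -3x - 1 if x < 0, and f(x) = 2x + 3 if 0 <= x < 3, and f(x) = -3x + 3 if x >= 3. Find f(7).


7 satisfies x >= 3
f(7) = -18

-18


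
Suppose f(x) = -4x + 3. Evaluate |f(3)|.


f(3) = -9
|-9| = 9

9


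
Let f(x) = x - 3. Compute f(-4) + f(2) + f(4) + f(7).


f(-4) = -7
f(2) = -1
f(4) = 1
f(7) = 4
Sum = -3

-3


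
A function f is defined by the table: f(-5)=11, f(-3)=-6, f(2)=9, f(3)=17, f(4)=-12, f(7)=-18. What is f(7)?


Reading from the table at x = 7

-18


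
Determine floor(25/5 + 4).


25/5 = 5
5 + 4 = 9
floor(9) = 9

9


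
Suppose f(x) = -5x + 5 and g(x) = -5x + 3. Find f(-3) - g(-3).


f(-3) = 20
g(-3) = 18
Difference = 2

2


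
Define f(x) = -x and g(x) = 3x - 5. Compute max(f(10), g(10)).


f(10) = -10
g(10) = 25
max = 25

25


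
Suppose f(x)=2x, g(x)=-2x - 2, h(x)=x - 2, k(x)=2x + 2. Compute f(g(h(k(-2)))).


12


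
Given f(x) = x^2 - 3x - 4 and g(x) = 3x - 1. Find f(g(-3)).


g(-3) = -10
f(-10) = 1*(-10)^2 - 3*(-10) - 4 = 126

126


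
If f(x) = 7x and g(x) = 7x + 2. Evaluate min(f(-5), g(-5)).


-35


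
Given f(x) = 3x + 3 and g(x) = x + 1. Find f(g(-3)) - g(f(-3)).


f(g(-3)) = -3
g(f(-3)) = -5
Difference = 2

2


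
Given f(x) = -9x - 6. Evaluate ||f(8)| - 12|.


f(8) = -78
|-78| = 78
|78 - 12| = 66

66


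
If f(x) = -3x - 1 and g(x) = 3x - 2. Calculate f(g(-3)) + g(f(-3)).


54


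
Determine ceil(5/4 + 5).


7


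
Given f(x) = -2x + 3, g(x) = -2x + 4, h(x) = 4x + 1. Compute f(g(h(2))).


31


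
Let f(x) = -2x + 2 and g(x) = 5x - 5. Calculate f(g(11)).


-98


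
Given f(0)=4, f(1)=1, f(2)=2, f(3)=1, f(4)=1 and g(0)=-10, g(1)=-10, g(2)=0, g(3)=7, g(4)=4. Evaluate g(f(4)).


f(4) = 1
g(1) = -10

-10


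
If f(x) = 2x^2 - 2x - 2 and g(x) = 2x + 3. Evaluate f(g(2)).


g(2) = 7
f(7) = 2*(7)^2 - 2*(7) - 2 = 82

82


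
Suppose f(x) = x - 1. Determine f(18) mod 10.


f(18) = 17
17 mod 10 = 7

7


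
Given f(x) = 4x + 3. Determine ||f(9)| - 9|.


f(9) = 39
|39| = 39
|39 - 9| = 30

30


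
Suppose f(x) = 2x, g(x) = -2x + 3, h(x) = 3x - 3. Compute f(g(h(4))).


-30


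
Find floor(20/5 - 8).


20/5 = 4
4 - 8 = -4
floor(-4) = -4

-4


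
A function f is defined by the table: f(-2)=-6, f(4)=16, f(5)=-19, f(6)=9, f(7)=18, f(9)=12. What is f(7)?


Reading from the table at x = 7

18


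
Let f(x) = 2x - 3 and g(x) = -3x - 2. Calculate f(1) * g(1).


f(1) = -1
g(1) = -5
Product = 5

5


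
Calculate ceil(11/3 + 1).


5


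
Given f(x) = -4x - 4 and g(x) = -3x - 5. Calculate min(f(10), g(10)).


f(10) = -44
g(10) = -35
min = -44

-44


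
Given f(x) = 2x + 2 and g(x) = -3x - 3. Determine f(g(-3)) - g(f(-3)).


f(g(-3)) = 14
g(f(-3)) = 9
Difference = 5

5


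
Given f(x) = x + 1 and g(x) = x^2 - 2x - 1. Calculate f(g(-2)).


g(-2) = 7
f(7) = 8

8


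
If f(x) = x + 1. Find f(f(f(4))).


f(4) = 5
f(5) = 6
f(6) = 7

7


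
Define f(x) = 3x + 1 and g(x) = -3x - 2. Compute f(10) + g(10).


f(10) = 31
g(10) = -32
Sum = -1

-1


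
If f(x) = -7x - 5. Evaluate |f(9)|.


f(9) = -68
|-68| = 68

68


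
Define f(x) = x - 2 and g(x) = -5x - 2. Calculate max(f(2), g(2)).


0


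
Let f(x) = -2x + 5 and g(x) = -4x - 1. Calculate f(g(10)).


g(10) = -41
f(-41) = 87

87


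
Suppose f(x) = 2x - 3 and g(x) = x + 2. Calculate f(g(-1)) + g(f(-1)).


f(g(-1)) = -1
g(f(-1)) = -3
Sum = -4

-4


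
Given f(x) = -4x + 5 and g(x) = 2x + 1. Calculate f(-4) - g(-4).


f(-4) = 21
g(-4) = -7
Difference = 28

28


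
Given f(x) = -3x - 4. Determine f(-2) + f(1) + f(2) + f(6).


f(-2) = 2
f(1) = -7
f(2) = -10
f(6) = -22
Sum = -37

-37


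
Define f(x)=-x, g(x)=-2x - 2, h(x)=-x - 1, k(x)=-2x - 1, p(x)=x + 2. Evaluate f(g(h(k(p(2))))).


p(2) = 4
k(4) = -9
h(-9) = 8
g(8) = -18
f(-18) = 18

18


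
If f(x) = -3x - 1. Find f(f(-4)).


f(-4) = 11
f(11) = -34

-34


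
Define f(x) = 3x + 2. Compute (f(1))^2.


f(1) = 5
(5)^2 = 25

25


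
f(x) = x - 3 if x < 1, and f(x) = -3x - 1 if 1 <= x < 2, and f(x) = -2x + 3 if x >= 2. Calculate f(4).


4 satisfies x >= 2
f(4) = -5

-5


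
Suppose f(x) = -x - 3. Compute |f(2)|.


f(2) = -5
|-5| = 5

5


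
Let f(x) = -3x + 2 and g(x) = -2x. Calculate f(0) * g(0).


f(0) = 2
g(0) = 0
Product = 0

0


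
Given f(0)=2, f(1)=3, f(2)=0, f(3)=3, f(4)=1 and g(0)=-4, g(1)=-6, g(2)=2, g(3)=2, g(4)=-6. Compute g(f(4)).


f(4) = 1
g(1) = -6

-6


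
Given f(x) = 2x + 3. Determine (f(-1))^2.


f(-1) = 1
(1)^2 = 1

1


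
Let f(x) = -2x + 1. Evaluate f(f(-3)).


f(-3) = 7
f(7) = -13

-13


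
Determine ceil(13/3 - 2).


3


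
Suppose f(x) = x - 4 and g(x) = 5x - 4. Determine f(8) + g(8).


f(8) = 4
g(8) = 36
Sum = 40

40


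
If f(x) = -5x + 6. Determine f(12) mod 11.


f(12) = -54
-54 mod 11 = 1

1


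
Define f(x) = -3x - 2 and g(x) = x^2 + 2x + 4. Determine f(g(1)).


g(1) = 7
f(7) = -23

-23


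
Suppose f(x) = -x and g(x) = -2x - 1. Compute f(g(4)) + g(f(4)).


f(g(4)) = 9
g(f(4)) = 7
Sum = 16

16


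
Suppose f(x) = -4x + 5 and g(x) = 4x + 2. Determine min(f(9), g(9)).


f(9) = -31
g(9) = 38
min = -31

-31


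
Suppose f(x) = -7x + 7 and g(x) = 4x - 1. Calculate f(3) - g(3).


f(3) = -14
g(3) = 11
Difference = -25

-25


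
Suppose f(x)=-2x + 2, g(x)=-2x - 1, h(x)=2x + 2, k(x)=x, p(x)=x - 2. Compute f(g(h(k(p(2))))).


12


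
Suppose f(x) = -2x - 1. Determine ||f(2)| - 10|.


f(2) = -5
|-5| = 5
|5 - 10| = 5

5


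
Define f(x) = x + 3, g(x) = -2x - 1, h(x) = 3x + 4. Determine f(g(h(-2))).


6


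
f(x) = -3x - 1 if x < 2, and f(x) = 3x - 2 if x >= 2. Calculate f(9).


9 satisfies x >= 2
f(9) = 25

25


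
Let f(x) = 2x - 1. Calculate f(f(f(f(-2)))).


-47


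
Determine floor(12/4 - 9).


12/4 = 3
3 - 9 = -6
floor(-6) = -6

-6


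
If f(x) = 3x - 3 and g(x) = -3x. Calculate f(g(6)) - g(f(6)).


f(g(6)) = -57
g(f(6)) = -45
Difference = -12

-12


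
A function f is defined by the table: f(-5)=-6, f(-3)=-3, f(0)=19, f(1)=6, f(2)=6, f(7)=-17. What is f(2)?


Reading from the table at x = 2

6


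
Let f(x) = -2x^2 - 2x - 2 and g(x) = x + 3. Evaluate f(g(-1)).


g(-1) = 2
f(2) = (-2)*(2)^2 - 2*(2) - 2 = -14

-14


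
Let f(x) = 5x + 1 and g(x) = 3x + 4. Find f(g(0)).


g(0) = 4
f(4) = 21

21


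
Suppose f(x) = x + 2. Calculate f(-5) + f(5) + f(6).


f(-5) = -3
f(5) = 7
f(6) = 8
Sum = 12

12


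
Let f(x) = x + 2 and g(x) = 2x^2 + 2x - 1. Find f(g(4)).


41


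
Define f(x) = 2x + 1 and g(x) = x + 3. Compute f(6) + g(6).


f(6) = 13
g(6) = 9
Sum = 22

22


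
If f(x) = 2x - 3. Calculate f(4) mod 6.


5


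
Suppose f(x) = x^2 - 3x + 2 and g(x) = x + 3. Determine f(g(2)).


g(2) = 5
f(5) = 1*(5)^2 - 3*(5) + 2 = 12

12


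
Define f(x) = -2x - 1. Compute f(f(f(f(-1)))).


f(-1) = 1
f(1) = -3
f(-3) = 5
f(5) = -11

-11


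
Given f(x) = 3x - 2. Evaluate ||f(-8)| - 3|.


f(-8) = -26
|-26| = 26
|26 - 3| = 23

23


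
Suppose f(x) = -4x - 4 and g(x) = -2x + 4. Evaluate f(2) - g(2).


f(2) = -12
g(2) = 0
Difference = -12

-12


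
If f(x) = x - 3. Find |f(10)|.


f(10) = 7
|7| = 7

7


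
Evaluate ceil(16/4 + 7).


16/4 = 4
4 + 7 = 11
ceil(11) = 11

11


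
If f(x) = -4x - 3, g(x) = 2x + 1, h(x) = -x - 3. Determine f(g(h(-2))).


h(-2) = -1
g(-1) = -1
f(-1) = 1

1


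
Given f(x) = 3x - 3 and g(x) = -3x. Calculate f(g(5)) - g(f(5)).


f(g(5)) = -48
g(f(5)) = -36
Difference = -12

-12


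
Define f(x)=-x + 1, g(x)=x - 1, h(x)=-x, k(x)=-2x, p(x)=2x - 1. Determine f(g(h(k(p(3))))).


p(3) = 5
k(5) = -10
h(-10) = 10
g(10) = 9
f(9) = -8

-8


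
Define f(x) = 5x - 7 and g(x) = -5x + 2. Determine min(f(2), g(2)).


f(2) = 3
g(2) = -8
min = -8

-8


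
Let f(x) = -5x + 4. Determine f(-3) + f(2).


f(-3) = 19
f(2) = -6
Sum = 13

13


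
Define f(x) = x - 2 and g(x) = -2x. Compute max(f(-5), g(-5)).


f(-5) = -7
g(-5) = 10
max = 10

10


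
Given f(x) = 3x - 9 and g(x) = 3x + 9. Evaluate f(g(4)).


54


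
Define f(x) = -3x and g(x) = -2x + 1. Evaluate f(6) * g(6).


f(6) = -18
g(6) = -11
Product = 198

198


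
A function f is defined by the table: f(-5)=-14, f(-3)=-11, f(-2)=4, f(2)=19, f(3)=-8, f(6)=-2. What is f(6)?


Reading from the table at x = 6

-2


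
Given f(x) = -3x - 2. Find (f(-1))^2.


f(-1) = 1
(1)^2 = 1

1


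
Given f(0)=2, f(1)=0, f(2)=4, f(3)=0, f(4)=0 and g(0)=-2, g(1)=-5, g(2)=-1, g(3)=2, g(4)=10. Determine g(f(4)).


f(4) = 0
g(0) = -2

-2


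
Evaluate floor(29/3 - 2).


29/3 = 9.6667
9.6667 - 2 = 7.6667
floor(7.6667) = 7

7


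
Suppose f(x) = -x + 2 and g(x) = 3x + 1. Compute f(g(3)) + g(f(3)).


f(g(3)) = -8
g(f(3)) = -2
Sum = -10

-10


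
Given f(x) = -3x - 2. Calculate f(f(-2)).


f(-2) = 4
f(4) = -14

-14


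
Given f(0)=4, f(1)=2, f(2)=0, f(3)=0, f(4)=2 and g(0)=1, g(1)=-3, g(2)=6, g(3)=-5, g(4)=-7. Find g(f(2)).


f(2) = 0
g(0) = 1

1


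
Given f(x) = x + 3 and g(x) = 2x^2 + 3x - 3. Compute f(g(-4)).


g(-4) = 17
f(17) = 20

20


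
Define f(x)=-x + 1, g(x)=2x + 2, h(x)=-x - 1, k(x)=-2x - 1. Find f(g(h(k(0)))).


k(0) = -1
h(-1) = 0
g(0) = 2
f(2) = -1

-1


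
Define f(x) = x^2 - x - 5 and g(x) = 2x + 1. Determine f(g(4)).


g(4) = 9
f(9) = 1*(9)^2 - 1*(9) - 5 = 67

67


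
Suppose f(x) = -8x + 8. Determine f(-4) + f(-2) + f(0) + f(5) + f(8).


f(-4) = 40
f(-2) = 24
f(0) = 8
f(5) = -32
f(8) = -56
Sum = -16

-16


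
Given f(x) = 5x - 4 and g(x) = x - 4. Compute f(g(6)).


g(6) = 2
f(2) = 6

6


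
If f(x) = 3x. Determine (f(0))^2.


f(0) = 0
(0)^2 = 0

0


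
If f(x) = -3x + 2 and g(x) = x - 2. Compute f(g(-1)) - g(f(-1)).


f(g(-1)) = 11
g(f(-1)) = 3
Difference = 8

8


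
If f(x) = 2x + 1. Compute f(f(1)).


f(1) = 3
f(3) = 7

7


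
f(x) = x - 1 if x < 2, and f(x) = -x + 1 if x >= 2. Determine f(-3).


-4


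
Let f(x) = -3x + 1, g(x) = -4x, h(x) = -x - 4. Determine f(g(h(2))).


h(2) = -6
g(-6) = 24
f(24) = -71

-71


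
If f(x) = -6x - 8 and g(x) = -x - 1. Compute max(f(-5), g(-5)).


f(-5) = 22
g(-5) = 4
max = 22

22


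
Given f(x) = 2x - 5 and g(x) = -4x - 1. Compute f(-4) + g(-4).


f(-4) = -13
g(-4) = 15
Sum = 2

2


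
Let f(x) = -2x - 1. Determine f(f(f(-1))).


f(-1) = 1
f(1) = -3
f(-3) = 5

5


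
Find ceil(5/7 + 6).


5/7 = 0.7143
0.7143 + 6 = 6.7143
ceil(6.7143) = 7

7


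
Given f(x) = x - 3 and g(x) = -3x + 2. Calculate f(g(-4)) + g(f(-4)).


f(g(-4)) = 11
g(f(-4)) = 23
Sum = 34

34


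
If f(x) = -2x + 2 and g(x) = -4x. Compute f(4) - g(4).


f(4) = -6
g(4) = -16
Difference = 10

10


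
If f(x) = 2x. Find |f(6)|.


12


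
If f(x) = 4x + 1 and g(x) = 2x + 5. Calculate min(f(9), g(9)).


f(9) = 37
g(9) = 23
min = 23

23


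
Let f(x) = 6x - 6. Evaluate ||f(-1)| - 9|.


f(-1) = -12
|-12| = 12
|12 - 9| = 3

3


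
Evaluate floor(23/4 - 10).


23/4 = 5.75
5.75 - 10 = -4.25
floor(-4.25) = -5

-5


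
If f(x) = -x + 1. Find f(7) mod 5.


f(7) = -6
-6 mod 5 = 4

4


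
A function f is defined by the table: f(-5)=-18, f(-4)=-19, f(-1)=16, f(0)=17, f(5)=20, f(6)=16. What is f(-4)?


Reading from the table at x = -4

-19


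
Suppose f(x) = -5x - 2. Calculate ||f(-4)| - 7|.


f(-4) = 18
|18| = 18
|18 - 7| = 11

11


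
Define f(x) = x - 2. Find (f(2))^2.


f(2) = 0
(0)^2 = 0

0


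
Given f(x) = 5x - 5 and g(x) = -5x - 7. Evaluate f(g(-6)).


110


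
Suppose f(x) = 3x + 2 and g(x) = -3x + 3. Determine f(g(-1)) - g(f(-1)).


14


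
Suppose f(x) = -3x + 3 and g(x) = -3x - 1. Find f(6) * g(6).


f(6) = -15
g(6) = -19
Product = 285

285


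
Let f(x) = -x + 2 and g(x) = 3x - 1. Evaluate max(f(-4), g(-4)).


f(-4) = 6
g(-4) = -13
max = 6

6


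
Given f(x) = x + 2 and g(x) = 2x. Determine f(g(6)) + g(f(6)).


f(g(6)) = 14
g(f(6)) = 16
Sum = 30

30


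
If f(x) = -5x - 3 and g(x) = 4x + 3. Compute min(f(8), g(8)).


f(8) = -43
g(8) = 35
min = -43

-43


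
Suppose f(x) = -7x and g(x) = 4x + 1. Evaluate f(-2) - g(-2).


21


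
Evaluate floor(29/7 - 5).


29/7 = 4.1429
4.1429 - 5 = -0.8571
floor(-0.8571) = -1

-1


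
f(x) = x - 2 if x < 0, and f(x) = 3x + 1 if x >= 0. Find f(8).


8 satisfies x >= 0
f(8) = 25

25


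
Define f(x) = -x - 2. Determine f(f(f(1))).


f(1) = -3
f(-3) = 1
f(1) = -3

-3


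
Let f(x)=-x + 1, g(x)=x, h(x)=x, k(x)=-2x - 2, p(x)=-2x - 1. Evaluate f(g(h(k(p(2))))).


-7


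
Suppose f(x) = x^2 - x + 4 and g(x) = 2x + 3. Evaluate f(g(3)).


g(3) = 9
f(9) = 1*(9)^2 - 1*(9) + 4 = 76

76


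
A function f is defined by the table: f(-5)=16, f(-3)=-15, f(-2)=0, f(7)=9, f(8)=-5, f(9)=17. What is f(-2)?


Reading from the table at x = -2

0


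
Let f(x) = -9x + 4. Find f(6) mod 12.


f(6) = -50
-50 mod 12 = 10

10


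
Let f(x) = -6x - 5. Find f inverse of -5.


Solve -6x - 5 = -5
x = (-5 + 5) / (-6) = 0

0


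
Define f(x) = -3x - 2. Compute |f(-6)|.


f(-6) = 16
|16| = 16

16


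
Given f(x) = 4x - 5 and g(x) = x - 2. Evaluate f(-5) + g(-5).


-32


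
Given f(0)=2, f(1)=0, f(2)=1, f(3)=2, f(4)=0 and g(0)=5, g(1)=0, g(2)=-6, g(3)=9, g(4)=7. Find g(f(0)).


-6


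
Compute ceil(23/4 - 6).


23/4 = 5.75
5.75 - 6 = -0.25
ceil(-0.25) = 0

0


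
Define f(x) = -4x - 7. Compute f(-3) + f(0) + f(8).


-41


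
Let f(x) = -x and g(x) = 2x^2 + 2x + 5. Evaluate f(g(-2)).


g(-2) = 9
f(9) = -9

-9


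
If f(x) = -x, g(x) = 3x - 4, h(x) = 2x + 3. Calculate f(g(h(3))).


h(3) = 9
g(9) = 23
f(23) = -23

-23


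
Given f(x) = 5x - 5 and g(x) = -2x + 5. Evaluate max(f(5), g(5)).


20


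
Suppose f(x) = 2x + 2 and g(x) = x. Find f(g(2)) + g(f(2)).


f(g(2)) = 6
g(f(2)) = 6
Sum = 12

12


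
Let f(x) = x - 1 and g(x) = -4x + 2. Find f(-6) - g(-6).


-33


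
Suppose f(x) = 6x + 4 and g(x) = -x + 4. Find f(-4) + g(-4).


f(-4) = -20
g(-4) = 8
Sum = -12

-12


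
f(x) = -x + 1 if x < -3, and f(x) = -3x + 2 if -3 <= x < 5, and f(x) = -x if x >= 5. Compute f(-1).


-1 satisfies -3 <= x < 5
f(-1) = 5

5


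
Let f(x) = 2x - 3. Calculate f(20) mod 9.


1


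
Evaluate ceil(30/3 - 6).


30/3 = 10
10 - 6 = 4
ceil(4) = 4

4


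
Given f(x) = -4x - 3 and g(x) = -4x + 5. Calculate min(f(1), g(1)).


f(1) = -7
g(1) = 1
min = -7

-7


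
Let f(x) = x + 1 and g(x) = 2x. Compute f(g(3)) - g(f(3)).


f(g(3)) = 7
g(f(3)) = 8
Difference = -1

-1


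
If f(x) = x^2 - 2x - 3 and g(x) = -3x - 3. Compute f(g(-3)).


g(-3) = 6
f(6) = 1*(6)^2 - 2*(6) - 3 = 21

21


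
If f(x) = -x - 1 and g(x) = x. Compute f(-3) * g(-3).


f(-3) = 2
g(-3) = -3
Product = -6

-6
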